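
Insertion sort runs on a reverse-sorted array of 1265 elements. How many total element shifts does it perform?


Sum of shifts = 1 + 2 + 3 + ... + 1264
= 1265 * 1264 / 2
= 1598960 / 2
= 799480


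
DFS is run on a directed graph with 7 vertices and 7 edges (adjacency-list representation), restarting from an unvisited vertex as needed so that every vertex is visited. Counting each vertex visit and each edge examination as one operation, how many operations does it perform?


A full DFS traversal processes each vertex exactly once (push/pop on stack).
Each directed edge is examined once.
V = 7, E = 7
V + E = 14


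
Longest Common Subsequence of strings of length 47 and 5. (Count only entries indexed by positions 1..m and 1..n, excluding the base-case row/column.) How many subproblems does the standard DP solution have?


DP table indexed by positions in both strings.
First string: 47 positions
Second string: 5 positions
Total = 47 * 5 = 235


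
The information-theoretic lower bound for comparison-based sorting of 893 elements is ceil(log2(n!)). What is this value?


A binary decision tree of height h has at most 2^h leaves and needs at least n! of them, so h >= ceil(log2(n!)).
893! is far too large to multiply out, so use Stirling's series:
  ln(n!) ~ n ln n - n + (1/2) ln(2 pi n) + 1/(12n)  (error below 1/(360 n^3), negligible here)
  ln(893) = 6.7945866
  n ln n = 893 * 6.7945866 = 6067.5658
  (1/2) ln(2 pi * 893) = (1/2) ln(5610.8845) = 4.3162
  1/(12*893) = 0.0001
  ln(893!) ~ 6067.5658 - 893 + 4.3162 + 0.0001 = 5178.8821
Convert to base 2: log2(893!) = 5178.8821 / ln 2 = 5178.8821 / 0.69314718 = 7471.5475
ceil(7471.5475) = 7472


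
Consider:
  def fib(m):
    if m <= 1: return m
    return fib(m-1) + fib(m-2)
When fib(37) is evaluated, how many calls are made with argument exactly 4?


Let N(m) = number of times fib(m) is called while evaluating fib(37).
N(37) = 1 (the initial call).
N(36) = 1 (only fib(37) calls it).
For 1 <= m <= 35: fib(m) is called by fib(m+1) and fib(m+2), so
  N(m) = N(m+1) + N(m+2).
fib(0) is called only by fib(2), so N(0) = N(2).
Walk down from m=37:
  N(37)=1, N(36)=1, N(35)=2, N(34)=3, N(33)=5, N(32)=8, N(31)=13, N(30)=21, N(29)=34, N(28)=55, N(27)=89, N(26)=144, N(25)=233, N(24)=377, N(23)=610, N(22)=987, N(21)=1597, N(20)=2584, N(19)=4181, N(18)=6765, N(17)=10946, N(16)=17711, N(15)=28657, N(14)=46368, N(13)=75025, N(12)=121393, N(11)=196418, N(10)=317811, N(9)=514229, N(8)=832040, N(7)=1346269, N(6)=2178309, N(5)=3524578, N(4)=5702887
N(4) = 5702887


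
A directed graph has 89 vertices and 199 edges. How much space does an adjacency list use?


Adjacency list: one list head per vertex + one entry per edge
Vertex heads: 89
Edge entries: 199
Total = 89 + 199 = 288


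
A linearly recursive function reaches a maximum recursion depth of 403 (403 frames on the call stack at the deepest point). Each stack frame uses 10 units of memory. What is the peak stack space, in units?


Maximum recursion depth = 403 frames
Memory per frame = 10 units
Total stack space = depth * frame_size
= 403 * 10 = 4030


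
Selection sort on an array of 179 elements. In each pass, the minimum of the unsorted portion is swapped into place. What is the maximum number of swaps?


Selection sort performs one swap per pass:
  Pass 1: find min in positions 0 to 178, swap with position 0
  Pass 2: find min in positions 1 to 178, swap with position 1
  Pass 3: find min in positions 2 to 178, swap with position 2
  Pass 4: find min in positions 3 to 178, swap with position 3
  Pass 5: find min in positions 4 to 178, swap with position 4
  ... (173 more passes)
Total passes (and swaps) = n - 1 = 179 - 1 = 178


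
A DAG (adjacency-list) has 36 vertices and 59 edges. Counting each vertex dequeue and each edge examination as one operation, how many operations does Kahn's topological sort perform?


V = 36 (vertex processing)
E = 59 (edge processing)
V + E = 36 + 59 = 95


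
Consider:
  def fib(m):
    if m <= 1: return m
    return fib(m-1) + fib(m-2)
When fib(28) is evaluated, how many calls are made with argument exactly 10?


Let N(m) = number of times fib(m) is called while evaluating fib(28).
N(28) = 1 (the initial call).
N(27) = 1 (only fib(28) calls it).
For 1 <= m <= 26: fib(m) is called by fib(m+1) and fib(m+2), so
  N(m) = N(m+1) + N(m+2).
fib(0) is called only by fib(2), so N(0) = N(2).
Walk down from m=28:
  N(28)=1, N(27)=1, N(26)=2, N(25)=3, N(24)=5, N(23)=8, N(22)=13, N(21)=21, N(20)=34, N(19)=55, N(18)=89, N(17)=144, N(16)=233, N(15)=377, N(14)=610, N(13)=987, N(12)=1597, N(11)=2584, N(10)=4181
N(10) = 4181


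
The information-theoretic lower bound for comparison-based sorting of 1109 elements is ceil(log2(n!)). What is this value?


A binary decision tree of height h has at most 2^h leaves and needs at least n! of them, so h >= ceil(log2(n!)).
1109! is far too large to multiply out, so use Stirling's series:
  ln(n!) ~ n ln n - n + (1/2) ln(2 pi n) + 1/(12n)  (error below 1/(360 n^3), negligible here)
  ln(1109) = 7.0112140
  n ln n = 1109 * 7.0112140 = 7775.4363
  (1/2) ln(2 pi * 1109) = (1/2) ln(6968.0525) = 4.4245
  1/(12*1109) = 0.0001
  ln(1109!) ~ 7775.4363 - 1109 + 4.4245 + 0.0001 = 6670.8609
Convert to base 2: log2(1109!) = 6670.8609 / ln 2 = 6670.8609 / 0.69314718 = 9624.0179
ceil(9624.0179) = 9625


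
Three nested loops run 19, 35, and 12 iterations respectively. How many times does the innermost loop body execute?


Loop 1 (outermost): 19 iterations
Loop 2 (middle): 35 iterations per outer
Loop 3 (innermost): 12 iterations per middle
Total = 19 * 35 * 12 = 7980


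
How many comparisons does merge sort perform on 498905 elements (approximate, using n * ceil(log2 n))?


Recursion depth: ceil(log2(498905)) = 19
Each recursion level merges n = 498905 elements
Total = 498905 * 19 = 9479195


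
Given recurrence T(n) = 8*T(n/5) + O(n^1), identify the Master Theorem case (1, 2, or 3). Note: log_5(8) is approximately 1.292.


Master Theorem parameters: a=8, b=5, c=1
log_b(a) = 1.292
Compare b^c with a: 5^1 = 5 < 8, so c < log_b(a).
Comparing c=1 vs log_b(a)=1.292:
1 < 1.292 => Case 1
Result: T(n) = O(n^(log_5 8)) ~ O(n^1.292)
Master Theorem case = 1


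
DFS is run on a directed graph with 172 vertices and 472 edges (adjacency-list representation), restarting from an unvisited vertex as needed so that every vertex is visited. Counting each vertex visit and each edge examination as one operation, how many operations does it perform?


A full DFS traversal processes each vertex exactly once (push/pop on stack).
Each directed edge is examined once.
V = 172, E = 472
V + E = 644


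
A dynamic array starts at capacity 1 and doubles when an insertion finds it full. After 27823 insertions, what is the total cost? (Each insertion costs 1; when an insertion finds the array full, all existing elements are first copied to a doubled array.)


Insertion cost: 27823 (one per element)
Resizes occur just before inserting elements 2, 3, 5, 9, ...
Elements copied at each resize: 1 + 2 + 4 + 8 + 16 + 32 + 64 + 128 + 256 + 512 + 1024 + 2048 + 4096 + 8192 + 16384
Sum of copies = 32767 (geometric series: 2^k - 1)
Total = 27823 + 32767 = 60590


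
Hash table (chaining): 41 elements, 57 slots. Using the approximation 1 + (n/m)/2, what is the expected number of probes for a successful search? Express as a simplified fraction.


Computing expected probes:
alpha = 41/57
= 1 + alpha/2
= 1 + 41/(2*57)
= (2*57 + 41) / (2*57)
= 155/114


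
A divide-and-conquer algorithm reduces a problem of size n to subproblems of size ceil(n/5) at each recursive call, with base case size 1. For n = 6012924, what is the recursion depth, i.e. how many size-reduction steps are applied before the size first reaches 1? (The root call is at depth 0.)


Each step divides the size by 5 (rounding up); after k steps the size is ceil(n/5^k), which equals 1 exactly when 5^k >= n.
So the depth is the smallest k with 5^k >= 6012924, i.e. ceil(log_5(6012924)).
5^9 = 1953125 < 6012924 <= 9765625 = 5^10
Recursion depth = 10


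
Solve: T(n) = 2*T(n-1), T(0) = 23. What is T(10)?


Unrolling:
T(10) = 2*T(9) = 2^2*T(8) = ... = 2^10*T(0)
= 2^10 * 23
= 1024 * 23 = 23552


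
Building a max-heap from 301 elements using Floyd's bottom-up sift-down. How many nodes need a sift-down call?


In a heap of 301 elements (0-indexed array):
  Last element index: 300
  Parent of last element: floor((300 - 1) / 2) = 149
  Internal nodes: indices 0 to 149
  Count = floor(301/2) = 150


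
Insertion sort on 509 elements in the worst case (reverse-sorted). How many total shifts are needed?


In the worst case (reverse-sorted), each element shifts past all previous:
  Element 1: 1 shifts
  Element 2: 2 shifts
  Element 3: 3 shifts
  Element 4: 4 shifts
  Element 5: 5 shifts
  ...
  Element 508: 508 shifts
Total = 1 + 2 + ... + 508
= 509*(509-1)/2 = 129286


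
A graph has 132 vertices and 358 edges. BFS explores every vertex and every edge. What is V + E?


A full BFS traversal dequeues each vertex once and examines each edge once.
Vertex visits: 132
Edge visits: 358
V + E = 132 + 358 = 490


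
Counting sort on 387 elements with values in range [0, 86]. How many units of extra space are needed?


Output array size: 387 (to store sorted result)
Count array size: 87 (one slot per possible value, range 0 to 86)
Total extra space = 387 + 87 = 474


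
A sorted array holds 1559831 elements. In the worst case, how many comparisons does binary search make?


Halving sequence: 1559831 -> 779915 -> 389957 -> 194978 -> 97489 -> 48744 -> 24372 -> 12186 -> 6093 -> 3046 -> 1523 -> 761 -> 380 -> 190 -> 95 -> 47 -> 23 -> 11 -> 5 -> 2 -> 1
Number of halvings = 20
Max comparisons = 20 + 1 = 21


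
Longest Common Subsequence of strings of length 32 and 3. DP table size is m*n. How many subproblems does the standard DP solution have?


DP table indexed by positions in both strings.
First string: 32 positions
Second string: 3 positions
Total = 32 * 3 = 96


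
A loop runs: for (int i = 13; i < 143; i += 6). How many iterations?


Loop starts at i = 13, increments by 6, stops when i >= 143.
Number of iterations = ceil((143 - 13) / 6)
= ceil(130 / 6)
= 22


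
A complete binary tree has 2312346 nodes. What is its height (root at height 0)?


In a complete binary tree, level k holds nodes 2^k .. 2^(k+1)-1 (1-indexed).
Height = floor(log2(n)) = floor(log2(2312346)) = 21
Check: 2^21 = 2097152 <= 2312346 < 4194304 = 2^22


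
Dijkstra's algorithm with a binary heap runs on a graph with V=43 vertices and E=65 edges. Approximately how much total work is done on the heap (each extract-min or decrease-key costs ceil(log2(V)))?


Dijkstra with a binary heap: each vertex is extracted once, each edge may relax once.
Each heap operation costs O(log V).
V + E = 43 + 65 = 108
ceil(log2(43)) = 6 (since 2^5 = 32 < 43 <= 64 = 2^6)
Total heap work = (V+E) * ceil(log2(V)) = 108 * 6 = 648


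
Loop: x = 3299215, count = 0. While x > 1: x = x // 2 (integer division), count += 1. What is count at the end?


The variable x halves each step:
x = 3299215 -> 1649607 -> 824803 -> 412401 -> 206200 -> 103100 -> 51550 -> 25775 -> 12887 -> 6443 -> 3221 -> 1610 -> 805 -> 402 -> 201 -> 100 -> 50 -> 25 -> 12 -> 6 -> 3 -> 1
Number of halvings = floor(log2(3299215)) = 21


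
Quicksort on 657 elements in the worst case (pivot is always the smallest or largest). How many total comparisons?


In the worst case, each partition step picks the worst pivot:
  Partition 1: 656 comparisons (n-1 elements to compare)
  Partition 2: 655 comparisons
  Partition 3: 654 comparisons
  Partition 4: 653 comparisons
  Partition 5: 652 comparisons
  ...
  Last partition: 0 comparisons
Total = (n-1) + (n-2) + ... + 1 + 0 = n*(n-1)/2
= 657*656/2 = 215496


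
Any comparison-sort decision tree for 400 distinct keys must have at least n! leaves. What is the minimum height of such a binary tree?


A binary decision tree of height h has at most 2^h leaves and needs at least n! of them, so h >= ceil(log2(n!)).
400! is far too large to multiply out, so use Stirling's series:
  ln(n!) ~ n ln n - n + (1/2) ln(2 pi n) + 1/(12n)  (error below 1/(360 n^3), negligible here)
  ln(400) = 5.9914645
  n ln n = 400 * 5.9914645 = 2396.5858
  (1/2) ln(2 pi * 400) = (1/2) ln(2513.2741) = 3.9147
  1/(12*400) = 0.0002
  ln(400!) ~ 2396.5858 - 400 + 3.9147 + 0.0002 = 2000.5007
Convert to base 2: log2(400!) = 2000.5007 / ln 2 = 2000.5007 / 0.69314718 = 2886.1124
ceil(2886.1124) = 2887


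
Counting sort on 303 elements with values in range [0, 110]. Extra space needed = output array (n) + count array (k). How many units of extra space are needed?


Output array size: 303 (to store sorted result)
Count array size: 111 (one slot per possible value, range 0 to 110)
Total extra space = 303 + 111 = 414


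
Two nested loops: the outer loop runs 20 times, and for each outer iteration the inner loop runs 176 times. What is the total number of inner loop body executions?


Outer loop: 20 iterations
Inner loop: 176 iterations per outer iteration
Total = 20 * 176 = 3520


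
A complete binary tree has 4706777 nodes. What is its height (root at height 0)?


In a complete binary tree, level k holds nodes 2^k .. 2^(k+1)-1 (1-indexed).
Height = floor(log2(n)) = floor(log2(4706777)) = 22
Check: 2^22 = 4194304 <= 4706777 < 8388608 = 2^23


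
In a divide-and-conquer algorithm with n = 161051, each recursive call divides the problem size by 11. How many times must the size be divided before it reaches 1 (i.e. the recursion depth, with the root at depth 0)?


Number of divisions = log_11(161051)
Sizes: 161051 -> 14641 -> 1331 -> 121 -> 11 -> 1 (5 divisions)
Recursion depth = 5


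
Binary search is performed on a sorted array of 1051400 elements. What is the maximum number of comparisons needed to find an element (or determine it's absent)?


Binary search halves the search space each comparison:
  Step 1: search space = 1051400 -> 525700
  Step 2: search space = 525700 -> 262850
  Step 3: search space = 262850 -> 131425
  Step 4: search space = 131425 -> 65712
  Step 5: search space = 65712 -> 32856
  Step 6: search space = 32856 -> 16428
  Step 7: search space = 16428 -> 8214
  Step 8: search space = 8214 -> 4107
  Step 9: search space = 4107 -> 2053
  Step 10: search space = 2053 -> 1026
  Step 11: search space = 1026 -> 513
  Step 12: search space = 513 -> 256
  Step 13: search space = 256 -> 128
  Step 14: search space = 128 -> 64
  Step 15: search space = 64 -> 32
  Step 16: search space = 32 -> 16
  Step 17: search space = 16 -> 8
  Step 18: search space = 8 -> 4
  Step 19: search space = 4 -> 2
  Step 20: search space = 2 -> 1
  Step 21: search space = 1 (final check)
Maximum comparisons = floor(log2(1051400)) + 1 = 20 + 1 = 21


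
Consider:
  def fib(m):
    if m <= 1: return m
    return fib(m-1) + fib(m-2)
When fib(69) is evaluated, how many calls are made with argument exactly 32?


Let N(m) = number of times fib(m) is called while evaluating fib(69).
N(69) = 1 (the initial call).
N(68) = 1 (only fib(69) calls it).
For 1 <= m <= 67: fib(m) is called by fib(m+1) and fib(m+2), so
  N(m) = N(m+1) + N(m+2).
fib(0) is called only by fib(2), so N(0) = N(2).
Walk down from m=69:
  N(69)=1, N(68)=1, N(67)=2, N(66)=3, N(65)=5, N(64)=8, N(63)=13, N(62)=21, N(61)=34, N(60)=55, N(59)=89, N(58)=144, N(57)=233, N(56)=377, N(55)=610, N(54)=987, N(53)=1597, N(52)=2584, N(51)=4181, N(50)=6765, N(49)=10946, N(48)=17711, N(47)=28657, N(46)=46368, N(45)=75025, N(44)=121393, N(43)=196418, N(42)=317811, N(41)=514229, N(40)=832040, N(39)=1346269, N(38)=2178309, N(37)=3524578, N(36)=5702887, N(35)=9227465, N(34)=14930352, N(33)=24157817, N(32)=39088169
N(32) = 39088169


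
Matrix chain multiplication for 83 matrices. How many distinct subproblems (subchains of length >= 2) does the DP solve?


Subproblems are indexed by (i, j) where i < j.
Number of such pairs = n*(n-1)/2
= 83 * 82 / 2
= 3403


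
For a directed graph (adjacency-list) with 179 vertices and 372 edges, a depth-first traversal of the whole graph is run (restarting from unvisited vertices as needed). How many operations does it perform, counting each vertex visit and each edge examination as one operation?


A full DFS traversal visits each vertex once and examines each edge once.
V = 179
E = 372
Sum = 179 + 372 = 551


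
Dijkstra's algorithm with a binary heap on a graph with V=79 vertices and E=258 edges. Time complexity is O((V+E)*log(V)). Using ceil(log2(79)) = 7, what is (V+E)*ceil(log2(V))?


Dijkstra with a binary heap: each vertex is extracted once, each edge may relax once.
Each heap operation costs O(log V).
V + E = 79 + 258 = 337
ceil(log2(79)) = 7 (since 2^6 = 64 < 79 <= 128 = 2^7)
Total heap work = (V+E) * ceil(log2(V)) = 337 * 7 = 2359


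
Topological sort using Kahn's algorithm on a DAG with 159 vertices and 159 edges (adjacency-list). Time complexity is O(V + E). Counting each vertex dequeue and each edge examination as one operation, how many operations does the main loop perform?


Kahn's algorithm:
  1. Compute in-degrees: O(V + E)
  2. Process queue: each vertex dequeued once (O(V))
     each edge examined once (O(E))
Total = V + E = 159 + 159 = 318


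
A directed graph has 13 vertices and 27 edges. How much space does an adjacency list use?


Adjacency list: one list head per vertex + one entry per edge
Vertex heads: 13
Edge entries: 27
Total = 13 + 27 = 40


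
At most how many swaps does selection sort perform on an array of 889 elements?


Each of the 888 passes places one element in its final position.
Pass 1: swap minimum into position 0
Pass 2: swap minimum of remaining into position 1
...
Pass 888: last two elements, one swap
Maximum swaps = 889 - 1 = 888


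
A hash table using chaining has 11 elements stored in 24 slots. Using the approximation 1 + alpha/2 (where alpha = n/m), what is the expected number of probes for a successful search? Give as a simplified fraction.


Load factor alpha = n/m = 11/24
Expected probes = 1 + alpha/2 = 1 + 11/(2*24)
= 1 + 11/48
= 48/48 + 11/48
= 59/48


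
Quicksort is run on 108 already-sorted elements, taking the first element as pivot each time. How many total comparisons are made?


Sum of comparisons per partition:
107 + 106 + ... + 1 + 0
= 108 * (108 - 1) / 2
= 108 * 107 / 2
= 5778


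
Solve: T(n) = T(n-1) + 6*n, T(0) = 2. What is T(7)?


Expanding the recurrence:
T(7) = T(6) + 6*7
       = T(5) + 6*6 + 6*7
       ...
       = T(0) + 6*(1 + 2 + ... + 7)
       = 2 + 6 * 7*8/2
       = 2 + 6 * 28
       = 2 + 168 = 170


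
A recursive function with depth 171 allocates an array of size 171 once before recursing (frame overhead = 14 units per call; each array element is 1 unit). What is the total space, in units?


Array allocation: 171 units (allocated once)
Stack frames: 171 deep * 14 per frame = 2394 units
Total = 171 + 2394 = 2565


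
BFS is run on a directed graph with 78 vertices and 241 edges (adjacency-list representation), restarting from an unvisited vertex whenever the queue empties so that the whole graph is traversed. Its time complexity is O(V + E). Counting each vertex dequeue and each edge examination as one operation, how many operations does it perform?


A full BFS traversal dequeues each vertex exactly once and examines each directed edge exactly once.
V = 78 (vertex processing cost)
E = 241 (edge examination cost)
Total operations proportional to V + E = 78 + 241 = 319


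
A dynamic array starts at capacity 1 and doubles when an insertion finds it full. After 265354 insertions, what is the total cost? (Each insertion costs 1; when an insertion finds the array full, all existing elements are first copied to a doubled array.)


Insertion cost: 265354 (one per element)
Resizes occur just before inserting elements 2, 3, 5, 9, ...
Elements copied at each resize: 1 + 2 + 4 + 8 + 16 + 32 + 64 + 128 + 256 + 512 + 1024 + 2048 + 4096 + 8192 + 16384 + 32768 + 65536 + 131072 + 262144
Sum of copies = 524287 (geometric series: 2^k - 1)
Total = 265354 + 524287 = 789641


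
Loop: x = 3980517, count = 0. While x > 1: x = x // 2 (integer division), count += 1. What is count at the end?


The variable x halves each step:
x = 3980517 -> 1990258 -> 995129 -> 497564 -> 248782 -> 124391 -> 62195 -> 31097 -> 15548 -> 7774 -> 3887 -> 1943 -> 971 -> 485 -> 242 -> 121 -> 60 -> 30 -> 15 -> 7 -> 3 -> 1
Number of halvings = floor(log2(3980517)) = 21


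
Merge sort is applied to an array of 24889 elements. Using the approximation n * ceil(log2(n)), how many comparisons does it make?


Merge sort divides the array into halves recursively.
Number of levels = ceil(log2(24889)) = 15
At each level, approximately n = 24889 comparisons are needed for merging.
Total comparisons ~ n * ceil(log2(n)) = 24889 * 15 = 373335


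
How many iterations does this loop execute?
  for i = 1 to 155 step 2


The loop variable i takes values starting at 1 and increments by 2 each iteration.
Sequence: i = 1, 3, 5, 7, 9, 11, 13, 15, 17, ...
The upper bound 155 is inclusive, so the count is floor((last - first) / step) + 1:
floor((155 - 1) / 2) + 1 = floor(154/2) + 1 = 77 + 1 = 78


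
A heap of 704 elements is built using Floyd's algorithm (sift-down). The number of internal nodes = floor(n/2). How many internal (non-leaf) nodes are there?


Leaf nodes occupy roughly half the array.
Sift-down is called for each internal node, starting from the last one.
Internal nodes = floor(n/2) = floor(704/2) = 352


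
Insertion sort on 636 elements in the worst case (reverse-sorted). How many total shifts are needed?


In the worst case (reverse-sorted), each element shifts past all previous:
  Element 1: 1 shifts
  Element 2: 2 shifts
  Element 3: 3 shifts
  Element 4: 4 shifts
  Element 5: 5 shifts
  ...
  Element 635: 635 shifts
Total = 1 + 2 + ... + 635
= 636*(636-1)/2 = 201930


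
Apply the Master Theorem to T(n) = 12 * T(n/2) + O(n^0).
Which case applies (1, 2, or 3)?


The Master Theorem: T(n) = a*T(n/b) + O(n^c)
  a = 12, b = 2, c = 0
log_b(a) = log_2(12) ~ 3.585
Compare b^c with a: 2^0 = 1 < 12, so c < log_b(a).
Since c < log_b(a), Case 1 applies.
T(n) = O(n^(log_2 12)) ~ O(n^3.585)
Master Theorem case = 1


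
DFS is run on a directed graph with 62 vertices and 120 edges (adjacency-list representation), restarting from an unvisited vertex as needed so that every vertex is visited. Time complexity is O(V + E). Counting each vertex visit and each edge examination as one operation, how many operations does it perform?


A full DFS traversal processes each vertex exactly once (push/pop on stack).
Each directed edge is examined once.
V = 62, E = 120
V + E = 182


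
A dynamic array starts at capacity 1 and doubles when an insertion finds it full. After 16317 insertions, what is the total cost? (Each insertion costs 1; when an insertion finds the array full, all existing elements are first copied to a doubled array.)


Insertion cost: 16317 (one per element)
Resizes occur just before inserting elements 2, 3, 5, 9, ...
Elements copied at each resize: 1 + 2 + 4 + 8 + 16 + 32 + 64 + 128 + 256 + 512 + 1024 + 2048 + 4096 + 8192
Sum of copies = 16383 (geometric series: 2^k - 1)
Total = 16317 + 16383 = 32700


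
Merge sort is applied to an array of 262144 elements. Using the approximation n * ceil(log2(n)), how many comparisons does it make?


Merge sort divides the array into halves recursively.
Number of levels = ceil(log2(262144)) = 18
At each level, approximately n = 262144 comparisons are needed for merging.
Total comparisons ~ n * ceil(log2(n)) = 262144 * 18 = 4718592


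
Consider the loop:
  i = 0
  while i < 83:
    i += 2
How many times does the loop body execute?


Starting at i = 0, each iteration adds 2.
Iterations until i >= 83:
  Iteration 1: i = 0 -> i = 2
  Iteration 2: i = 2 -> i = 4
  Iteration 3: i = 4 -> i = 6
  Iteration 4: i = 6 -> i = 8
  Iteration 5: i = 8 -> i = 10
  Iteration 6: i = 10 -> i = 12
  Iteration 7: i = 12 -> i = 14
  Iteration 8: i = 14 -> i = 16
  ... continuing ...
Total iterations = ceil(83/2) = 42


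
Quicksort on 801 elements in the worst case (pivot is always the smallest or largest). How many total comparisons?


In the worst case, each partition step picks the worst pivot:
  Partition 1: 800 comparisons (n-1 elements to compare)
  Partition 2: 799 comparisons
  Partition 3: 798 comparisons
  Partition 4: 797 comparisons
  Partition 5: 796 comparisons
  ...
  Last partition: 0 comparisons
Total = (n-1) + (n-2) + ... + 1 + 0 = n*(n-1)/2
= 801*800/2 = 320400


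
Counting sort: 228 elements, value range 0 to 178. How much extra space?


n = 228 (output array)
k = 179 (count array for 179 distinct values)
Extra space = 228 + 179 = 407


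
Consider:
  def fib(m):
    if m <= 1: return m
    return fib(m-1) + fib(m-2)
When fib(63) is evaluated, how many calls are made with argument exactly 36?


Let N(m) = number of times fib(m) is called while evaluating fib(63).
N(63) = 1 (the initial call).
N(62) = 1 (only fib(63) calls it).
For 1 <= m <= 61: fib(m) is called by fib(m+1) and fib(m+2), so
  N(m) = N(m+1) + N(m+2).
fib(0) is called only by fib(2), so N(0) = N(2).
Walk down from m=63:
  N(63)=1, N(62)=1, N(61)=2, N(60)=3, N(59)=5, N(58)=8, N(57)=13, N(56)=21, N(55)=34, N(54)=55, N(53)=89, N(52)=144, N(51)=233, N(50)=377, N(49)=610, N(48)=987, N(47)=1597, N(46)=2584, N(45)=4181, N(44)=6765, N(43)=10946, N(42)=17711, N(41)=28657, N(40)=46368, N(39)=75025, N(38)=121393, N(37)=196418, N(36)=317811
N(36) = 317811


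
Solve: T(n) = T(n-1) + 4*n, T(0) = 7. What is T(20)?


Expanding the recurrence:
T(20) = T(19) + 4*20
       = T(18) + 4*19 + 4*20
       ...
       = T(0) + 4*(1 + 2 + ... + 20)
       = 7 + 4 * 20*21/2
       = 7 + 4 * 210
       = 7 + 840 = 847


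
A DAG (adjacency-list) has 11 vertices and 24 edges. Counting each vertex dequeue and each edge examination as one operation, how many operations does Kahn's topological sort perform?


V = 11 (vertex processing)
E = 24 (edge processing)
V + E = 11 + 24 = 35


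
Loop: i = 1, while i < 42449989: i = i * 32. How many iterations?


i multiplies by 32 each step:
i = 1 -> 32 -> 1024 -> 32768 -> 1048576 -> 33554432 -> 1073741824 (stop)
Iterations = ceil(log_32(42449989)) = 6


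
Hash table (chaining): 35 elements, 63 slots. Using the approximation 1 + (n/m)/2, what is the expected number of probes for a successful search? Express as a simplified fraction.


Computing expected probes:
alpha = 35/63
= 1 + alpha/2
= 1 + 35/(2*63)
= (2*63 + 35) / (2*63)
= 161/126 = 23/18


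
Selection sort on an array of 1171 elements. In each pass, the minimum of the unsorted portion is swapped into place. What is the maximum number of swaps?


Selection sort performs one swap per pass:
  Pass 1: find min in positions 0 to 1170, swap with position 0
  Pass 2: find min in positions 1 to 1170, swap with position 1
  Pass 3: find min in positions 2 to 1170, swap with position 2
  Pass 4: find min in positions 3 to 1170, swap with position 3
  Pass 5: find min in positions 4 to 1170, swap with position 4
  ... (1165 more passes)
Total passes (and swaps) = n - 1 = 1171 - 1 = 1170


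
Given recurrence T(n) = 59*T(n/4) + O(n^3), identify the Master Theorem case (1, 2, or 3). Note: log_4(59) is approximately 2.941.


Master Theorem parameters: a=59, b=4, c=3
log_b(a) = 2.941
Compare b^c with a: 4^3 = 64 > 59, so c > log_b(a).
Comparing c=3 vs log_b(a)=2.941:
3 > 2.941 => Case 3
Result: T(n) = O(n^3)
Master Theorem case = 3


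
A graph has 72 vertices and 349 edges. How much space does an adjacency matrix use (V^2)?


Adjacency matrix: V x V grid of entries
Space = V^2 = 72^2 = 72 * 72 = 5184


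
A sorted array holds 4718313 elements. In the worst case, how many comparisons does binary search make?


Halving sequence: 4718313 -> 2359156 -> 1179578 -> 589789 -> 294894 -> 147447 -> 73723 -> 36861 -> 18430 -> 9215 -> 4607 -> 2303 -> 1151 -> 575 -> 287 -> 143 -> 71 -> 35 -> 17 -> 8 -> 4 -> 2 -> 1
Number of halvings = 22
Max comparisons = 22 + 1 = 23


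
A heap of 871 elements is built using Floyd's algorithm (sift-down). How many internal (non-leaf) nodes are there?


Leaf nodes occupy roughly half the array.
Sift-down is called for each internal node, starting from the last one.
Internal nodes = floor(n/2) = floor(871/2) = 435


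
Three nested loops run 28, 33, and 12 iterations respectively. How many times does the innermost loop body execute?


Loop 1 (outermost): 28 iterations
Loop 2 (middle): 33 iterations per outer
Loop 3 (innermost): 12 iterations per middle
Total = 28 * 33 * 12 = 11088


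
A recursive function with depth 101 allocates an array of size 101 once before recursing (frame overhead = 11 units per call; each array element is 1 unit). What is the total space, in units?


Array allocation: 101 units (allocated once)
Stack frames: 101 deep * 11 per frame = 1111 units
Total = 101 + 1111 = 1212


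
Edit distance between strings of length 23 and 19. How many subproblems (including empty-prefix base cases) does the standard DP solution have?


The table includes base cases (empty prefixes).
Rows: (m+1) = 24
Columns: (n+1) = 20
Total = 24 * 20 = 480


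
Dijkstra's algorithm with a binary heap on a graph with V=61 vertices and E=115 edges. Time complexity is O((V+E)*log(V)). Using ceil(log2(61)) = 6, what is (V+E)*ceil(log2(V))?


Dijkstra with a binary heap: each vertex is extracted once, each edge may relax once.
Each heap operation costs O(log V).
V + E = 61 + 115 = 176
ceil(log2(61)) = 6 (since 2^5 = 32 < 61 <= 64 = 2^6)
Total heap work = (V+E) * ceil(log2(V)) = 176 * 6 = 1056


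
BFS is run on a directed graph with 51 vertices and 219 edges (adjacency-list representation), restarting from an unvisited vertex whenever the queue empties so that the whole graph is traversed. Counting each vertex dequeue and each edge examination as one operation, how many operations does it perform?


A full BFS traversal dequeues each vertex exactly once and examines each directed edge exactly once.
V = 51 (vertex processing cost)
E = 219 (edge examination cost)
Total operations proportional to V + E = 51 + 219 = 270


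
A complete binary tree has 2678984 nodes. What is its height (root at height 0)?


In a complete binary tree, level k holds nodes 2^k .. 2^(k+1)-1 (1-indexed).
Height = floor(log2(n)) = floor(log2(2678984)) = 21
Check: 2^21 = 2097152 <= 2678984 < 4194304 = 2^22


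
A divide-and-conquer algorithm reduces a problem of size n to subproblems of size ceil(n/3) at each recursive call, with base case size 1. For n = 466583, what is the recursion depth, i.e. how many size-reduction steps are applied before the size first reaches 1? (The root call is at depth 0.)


Each step divides the size by 3 (rounding up); after k steps the size is ceil(n/3^k), which equals 1 exactly when 3^k >= n.
So the depth is the smallest k with 3^k >= 466583, i.e. ceil(log_3(466583)).
3^11 = 177147 < 466583 <= 531441 = 3^12
Recursion depth = 12


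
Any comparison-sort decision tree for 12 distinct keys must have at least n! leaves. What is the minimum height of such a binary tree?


A binary decision tree of height h has at most 2^h leaves and needs at least n! of them, so h >= ceil(log2(n!)).
Compute 12! as a running product:
  x2 = 2, x3 = 6, x4 = 24, x5 = 120
  x6 = 720, x7 = 5040, x8 = 40320, x9 = 362880
  x10 = 3628800, x11 = 39916800, x12 = 479001600
12! = 479001600
Bracket between powers of 2:
  2^28 = 268435456 < 479001600 <= 536870912 = 2^29
So ceil(log2(12!)) = 29


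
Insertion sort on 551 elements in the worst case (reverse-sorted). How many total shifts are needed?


In the worst case (reverse-sorted), each element shifts past all previous:
  Element 1: 1 shifts
  Element 2: 2 shifts
  Element 3: 3 shifts
  Element 4: 4 shifts
  Element 5: 5 shifts
  ...
  Element 550: 550 shifts
Total = 1 + 2 + ... + 550
= 551*(551-1)/2 = 151525


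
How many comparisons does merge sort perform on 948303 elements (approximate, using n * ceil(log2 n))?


Recursion depth: ceil(log2(948303)) = 20
Each recursion level merges n = 948303 elements
Total = 948303 * 20 = 18966060


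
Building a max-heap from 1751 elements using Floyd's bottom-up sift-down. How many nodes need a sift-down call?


In a heap of 1751 elements (0-indexed array):
  Last element index: 1750
  Parent of last element: floor((1750 - 1) / 2) = 874
  Internal nodes: indices 0 to 874
  Count = floor(1751/2) = 875


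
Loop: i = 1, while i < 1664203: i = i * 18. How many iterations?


i multiplies by 18 each step:
i = 1 -> 18 -> 324 -> 5832 -> 104976 -> 1889568 (stop)
Iterations = ceil(log_18(1664203)) = 5


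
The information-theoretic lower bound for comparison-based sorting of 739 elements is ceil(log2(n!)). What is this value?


A binary decision tree of height h has at most 2^h leaves and needs at least n! of them, so h >= ceil(log2(n!)).
739! is far too large to multiply out, so use Stirling's series:
  ln(n!) ~ n ln n - n + (1/2) ln(2 pi n) + 1/(12n)  (error below 1/(360 n^3), negligible here)
  ln(739) = 6.6052979
  n ln n = 739 * 6.6052979 = 4881.3151
  (1/2) ln(2 pi * 739) = (1/2) ln(4643.2739) = 4.2216
  1/(12*739) = 0.0001
  ln(739!) ~ 4881.3151 - 739 + 4.2216 + 0.0001 = 4146.5368
Convert to base 2: log2(739!) = 4146.5368 / ln 2 = 4146.5368 / 0.69314718 = 5982.1881
ceil(5982.1881) = 5983


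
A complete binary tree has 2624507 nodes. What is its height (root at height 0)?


In a complete binary tree, level k holds nodes 2^k .. 2^(k+1)-1 (1-indexed).
Height = floor(log2(n)) = floor(log2(2624507)) = 21
Check: 2^21 = 2097152 <= 2624507 < 4194304 = 2^22


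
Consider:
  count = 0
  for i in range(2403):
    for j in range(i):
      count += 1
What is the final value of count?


For each i, the inner loop runs i times:
  i=0: inner runs 0 times
  i=1: inner runs 1 time
  i=2: inner runs 2 times
  i=3: inner runs 3 times
  i=4: inner runs 4 times
  i=5: inner runs 5 times
  i=6: inner runs 6 times
  i=7: inner runs 7 times
  ...
Total = 0 + 1 + 2 + ... + 2402 = 2403*(2403-1)/2 = 2886003


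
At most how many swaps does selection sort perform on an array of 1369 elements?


Each of the 1368 passes places one element in its final position.
Pass 1: swap minimum into position 0
Pass 2: swap minimum of remaining into position 1
...
Pass 1368: last two elements, one swap
Maximum swaps = 1369 - 1 = 1368


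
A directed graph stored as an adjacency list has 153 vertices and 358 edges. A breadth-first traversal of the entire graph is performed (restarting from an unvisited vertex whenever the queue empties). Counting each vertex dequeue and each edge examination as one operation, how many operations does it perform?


A full BFS traversal dequeues each vertex once and examines each edge once.
Vertex visits: 153
Edge visits: 358
V + E = 153 + 358 = 511


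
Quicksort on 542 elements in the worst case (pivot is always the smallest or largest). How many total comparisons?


In the worst case, each partition step picks the worst pivot:
  Partition 1: 541 comparisons (n-1 elements to compare)
  Partition 2: 540 comparisons
  Partition 3: 539 comparisons
  Partition 4: 538 comparisons
  Partition 5: 537 comparisons
  ...
  Last partition: 0 comparisons
Total = (n-1) + (n-2) + ... + 1 + 0 = n*(n-1)/2
= 542*541/2 = 146611


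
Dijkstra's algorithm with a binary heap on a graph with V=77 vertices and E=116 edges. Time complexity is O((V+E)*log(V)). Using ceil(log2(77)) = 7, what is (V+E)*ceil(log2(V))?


Dijkstra with a binary heap: each vertex is extracted once, each edge may relax once.
Each heap operation costs O(log V).
V + E = 77 + 116 = 193
ceil(log2(77)) = 7 (since 2^6 = 64 < 77 <= 128 = 2^7)
Total heap work = (V+E) * ceil(log2(V)) = 193 * 7 = 1351


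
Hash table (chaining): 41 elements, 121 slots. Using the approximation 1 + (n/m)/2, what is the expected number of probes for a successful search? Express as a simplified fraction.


Computing expected probes:
alpha = 41/121
= 1 + alpha/2
= 1 + 41/(2*121)
= (2*121 + 41) / (2*121)
= 283/242


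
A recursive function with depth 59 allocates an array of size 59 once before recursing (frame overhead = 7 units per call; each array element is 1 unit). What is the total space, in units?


Array allocation: 59 units (allocated once)
Stack frames: 59 deep * 7 per frame = 413 units
Total = 59 + 413 = 472


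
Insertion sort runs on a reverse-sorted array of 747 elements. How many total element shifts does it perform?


Sum of shifts = 1 + 2 + 3 + ... + 746
= 747 * 746 / 2
= 557262 / 2
= 278631


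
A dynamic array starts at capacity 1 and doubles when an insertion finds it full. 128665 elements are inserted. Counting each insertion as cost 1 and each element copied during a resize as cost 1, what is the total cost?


n = 128665
Insertion costs: 128665
Resizes copy 1, 2, 4, ... up to the largest power of 2 that is <= n-1 = 128664, i.e. 65536.
Copy costs = 1 + 2 + 4 + 8 + 16 + 32 + 64 + 128 + 256 + 512 + 1024 + 2048 + 4096 + 8192 + 16384 + 32768 + 65536 = 131071
Total = 128665 + 131071 = 259736


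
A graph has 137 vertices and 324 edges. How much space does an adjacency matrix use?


Adjacency matrix: V x V grid of entries
Space = V^2 = 137^2 = 137 * 137 = 18769


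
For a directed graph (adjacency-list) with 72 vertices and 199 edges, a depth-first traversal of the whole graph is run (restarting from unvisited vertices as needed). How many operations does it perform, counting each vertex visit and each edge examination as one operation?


A full DFS traversal visits each vertex once and examines each edge once.
V = 72
E = 199
Sum = 72 + 199 = 271


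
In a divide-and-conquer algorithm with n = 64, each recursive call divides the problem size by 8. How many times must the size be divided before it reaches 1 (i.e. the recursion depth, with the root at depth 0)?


Number of divisions = log_8(64)
Sizes: 64 -> 8 -> 1 (2 divisions)
Recursion depth = 2


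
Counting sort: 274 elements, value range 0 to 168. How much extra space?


n = 274 (output array)
k = 169 (count array for 169 distinct values)
Extra space = 274 + 169 = 443


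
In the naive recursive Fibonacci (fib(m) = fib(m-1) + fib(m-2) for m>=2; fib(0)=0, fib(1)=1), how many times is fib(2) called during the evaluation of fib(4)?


Let N(m) = number of times fib(m) is called while evaluating fib(4).
N(4) = 1 (the initial call).
N(3) = 1 (only fib(4) calls it).
For 1 <= m <= 2: fib(m) is called by fib(m+1) and fib(m+2), so
  N(m) = N(m+1) + N(m+2).
fib(0) is called only by fib(2), so N(0) = N(2).
Walk down from m=4:
  N(4)=1, N(3)=1, N(2)=2
N(2) = 2


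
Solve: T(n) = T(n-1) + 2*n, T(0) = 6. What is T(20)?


Expanding the recurrence:
T(20) = T(19) + 2*20
       = T(18) + 2*19 + 2*20
       ...
       = T(0) + 2*(1 + 2 + ... + 20)
       = 6 + 2 * 20*21/2
       = 6 + 2 * 210
       = 6 + 420 = 426


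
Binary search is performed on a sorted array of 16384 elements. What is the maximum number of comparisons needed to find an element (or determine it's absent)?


Binary search halves the search space each comparison:
  Step 1: search space = 16384 -> 8192
  Step 2: search space = 8192 -> 4096
  Step 3: search space = 4096 -> 2048
  Step 4: search space = 2048 -> 1024
  Step 5: search space = 1024 -> 512
  Step 6: search space = 512 -> 256
  Step 7: search space = 256 -> 128
  Step 8: search space = 128 -> 64
  Step 9: search space = 64 -> 32
  Step 10: search space = 32 -> 16
  Step 11: search space = 16 -> 8
  Step 12: search space = 8 -> 4
  Step 13: search space = 4 -> 2
  Step 14: search space = 2 -> 1
  Step 15: search space = 1 (final check)
Maximum comparisons = floor(log2(16384)) + 1 = 14 + 1 = 15


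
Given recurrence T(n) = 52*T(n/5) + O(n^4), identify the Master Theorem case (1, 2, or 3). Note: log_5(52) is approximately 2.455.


Master Theorem parameters: a=52, b=5, c=4
log_b(a) = 2.455
Compare b^c with a: 5^4 = 625 > 52, so c > log_b(a).
Comparing c=4 vs log_b(a)=2.455:
4 > 2.455 => Case 3
Result: T(n) = O(n^4)
Master Theorem case = 3
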